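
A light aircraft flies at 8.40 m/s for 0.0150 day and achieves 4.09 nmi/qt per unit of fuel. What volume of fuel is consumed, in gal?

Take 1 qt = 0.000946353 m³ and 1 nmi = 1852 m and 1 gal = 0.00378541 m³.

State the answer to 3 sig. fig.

0.0150 day → 1296 s
d = v × t = 8.4 × 1296 = 10886.4 m
4.09 nmi/qt → 8.00407×10⁶ m/m³
V = d / (distance per unit fuel) = 10886.4 / 8.00407×10⁶ = 0.00136011 m³
In gal: 0.00136011 / 0.00378541 = 0.359303 gal

0.359 gal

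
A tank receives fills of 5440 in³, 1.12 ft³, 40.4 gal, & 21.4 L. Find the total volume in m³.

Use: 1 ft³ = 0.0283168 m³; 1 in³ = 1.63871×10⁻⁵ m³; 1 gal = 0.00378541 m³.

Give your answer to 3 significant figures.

0.295 m³

5440 in³ × 1.63871×10⁻⁵ = 0.0891458 m³
1.12 ft³ × 0.0283168 = 0.0317148 m³
40.4 gal × 0.00378541 = 0.152931 m³
21.4 L × 0.001 = 0.0214 m³
Total: 0.0891458 + 0.0317148 + 0.152931 + 0.0214 = 0.295192 m³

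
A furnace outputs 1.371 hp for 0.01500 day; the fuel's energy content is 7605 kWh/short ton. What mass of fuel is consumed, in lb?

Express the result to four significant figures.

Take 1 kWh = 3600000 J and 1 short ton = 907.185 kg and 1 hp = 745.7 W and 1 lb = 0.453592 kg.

1.371 hp → 1022.35 W
0.01500 day → 1296 s
E = P × t = 1022.35 × 1296 = 1.32497×10⁶ J
7605 kWh/short ton → 3.01791×10⁷ J/kg
m = E / e_s = 1.32497×10⁶ / 3.01791×10⁷ = 0.0439036 kg
In lb: 0.0439036 / 0.453592 = 0.0967909 lb

0.09679 lb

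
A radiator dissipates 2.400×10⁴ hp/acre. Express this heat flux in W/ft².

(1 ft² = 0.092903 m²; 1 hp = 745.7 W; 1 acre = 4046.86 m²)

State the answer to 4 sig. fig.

2.400×10⁴ hp/acre × 745.7 W/hp ÷ 4046.86 m²/acre = 4422.39 W/m²
4422.39 W/m² × 0.092903 m²/ft² = 410.853 W/ft²

410.9 W/ft²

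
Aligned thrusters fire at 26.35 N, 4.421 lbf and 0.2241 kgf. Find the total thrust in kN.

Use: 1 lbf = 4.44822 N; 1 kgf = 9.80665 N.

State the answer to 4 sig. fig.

0.04821 kN

26.35 N (already N)
4.421 lbf × 4.44822 = 19.6656 N
0.2241 kgf × 9.80665 = 2.19767 N
Total: 26.35 + 19.6656 + 2.19767 = 48.2133 N
In kN: 48.2133 / 1000 = 0.0482133 kN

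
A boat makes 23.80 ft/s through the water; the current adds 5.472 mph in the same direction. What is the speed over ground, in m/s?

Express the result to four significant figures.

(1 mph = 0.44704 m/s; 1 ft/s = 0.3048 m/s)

9.700 m/s

23.80 ft/s × 0.3048 = 7.25424 m/s
5.472 mph × 0.44704 = 2.4462 m/s
Combined: 7.25424 + 2.4462 = 9.70044 m/s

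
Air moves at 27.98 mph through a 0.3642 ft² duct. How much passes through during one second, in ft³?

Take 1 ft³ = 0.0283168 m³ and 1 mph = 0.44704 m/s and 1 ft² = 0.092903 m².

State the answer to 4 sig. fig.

27.98 mph × 0.44704 = 12.5082 m/s
0.3642 ft² × 0.092903 = 0.0338353 m²
V = v × A × t = 12.5082 m/s × 0.0338353 m² × 1 s = 0.423219 m³
0.423219 m³ ÷ (0.0283168 m³/ft³) = 14.9459 ft³

14.95 ft³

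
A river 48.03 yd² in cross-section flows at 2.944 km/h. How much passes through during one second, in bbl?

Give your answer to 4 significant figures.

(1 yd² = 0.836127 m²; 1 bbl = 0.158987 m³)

2.944 km/h × (1/3.6) = 0.817778 m/s
48.03 yd² × 0.836127 = 40.1592 m²
V = v × A × t = 0.817778 m/s × 40.1592 m² × 1 s = 32.8413 m³
32.8413 m³ ÷ (0.158987 m³/bbl) = 206.566 bbl

206.6 bbl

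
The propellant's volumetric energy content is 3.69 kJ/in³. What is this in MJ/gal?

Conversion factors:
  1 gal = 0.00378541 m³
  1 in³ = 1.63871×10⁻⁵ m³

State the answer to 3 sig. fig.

0.852 MJ/gal

3.69 kJ/in³ × 1000 J/kJ ÷ 1.63871×10⁻⁵ m³/in³ = 2.25177×10⁸ J/m³
2.25177×10⁸ J/m³ ÷ 1000000 J/MJ × 0.00378541 m³/gal = 0.852387 MJ/gal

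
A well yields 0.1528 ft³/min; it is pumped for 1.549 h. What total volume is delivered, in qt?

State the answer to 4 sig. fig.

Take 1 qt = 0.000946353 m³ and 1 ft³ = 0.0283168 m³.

0.1528 ft³/min → 7.21135×10⁻⁵ m³/s
1.549 h → 5576.4 s
V = Q × t = 7.21135×10⁻⁵ × 5576.4 = 0.402134 m³
In qt: 0.402134 / 0.000946353 = 424.93 qt

424.9 qt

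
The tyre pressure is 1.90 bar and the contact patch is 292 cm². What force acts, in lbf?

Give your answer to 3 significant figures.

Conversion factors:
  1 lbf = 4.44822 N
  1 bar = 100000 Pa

1250 lbf

1.90 bar × 100000 = 190000 Pa
292 cm² × 0.0001 = 0.0292 m²
F = P × A = 190000 Pa × 0.0292 m² = 5548 N
5548 N ÷ (4.44822 N/lbf) = 1247.24 lbf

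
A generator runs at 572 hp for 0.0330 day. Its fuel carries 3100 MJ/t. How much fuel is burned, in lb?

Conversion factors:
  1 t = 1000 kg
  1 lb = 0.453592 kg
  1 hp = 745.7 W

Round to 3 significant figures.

865 lb

572 hp → 426540 W
0.0330 day → 2851.2 s
E = P × t = 426540 × 2851.2 = 1.21615×10⁹ J
3100 MJ/t → 3.1×10⁶ J/kg
m = E / e_s = 1.21615×10⁹ / 3.1×10⁶ = 392.306 kg
In lb: 392.306 / 0.453592 = 864.887 lb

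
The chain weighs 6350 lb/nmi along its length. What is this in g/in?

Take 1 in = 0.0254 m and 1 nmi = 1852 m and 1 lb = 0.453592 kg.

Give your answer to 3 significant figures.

6350 lb/nmi × 0.453592 kg/lb ÷ 1852 m/nmi = 1.55524 kg/m
1.55524 kg/m ÷ 0.001 kg/g × 0.0254 m/in = 39.5031 g/in

39.5 g/in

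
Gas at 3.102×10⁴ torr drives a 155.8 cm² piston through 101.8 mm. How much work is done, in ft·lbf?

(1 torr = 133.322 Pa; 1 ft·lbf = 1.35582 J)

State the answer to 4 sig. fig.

4838 ft·lbf

3.102×10⁴ torr → 4.13565×10⁶ Pa
155.8 cm² → 0.01558 m²
F = P × A = 4.13565×10⁶ × 0.01558 = 64433.4 N
101.8 mm → 0.1018 m
W = F × d = 64433.4 × 0.1018 = 6559.32 J
In ft·lbf: 6559.32 / 1.35582 = 4837.9 ft·lbf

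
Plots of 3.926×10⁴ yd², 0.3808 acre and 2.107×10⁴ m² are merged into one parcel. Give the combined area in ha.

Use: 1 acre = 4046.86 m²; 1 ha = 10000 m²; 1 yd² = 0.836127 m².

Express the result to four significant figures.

5.544 ha

3.926×10⁴ yd² × 0.836127 → 32826.3 m²
0.3808 acre × 4046.86 → 1541.04 m²
2.107×10⁴ m² (already m²)
Sum: 32826.3 + 1541.04 + 21070 = 55437.3 m²
In ha: 55437.3 / 10000 = 5.54373 ha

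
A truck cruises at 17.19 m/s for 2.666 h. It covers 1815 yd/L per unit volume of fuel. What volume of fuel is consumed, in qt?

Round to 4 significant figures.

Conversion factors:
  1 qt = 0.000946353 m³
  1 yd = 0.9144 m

2.666 h → 9597.6 s
d = v × t = 17.19 × 9597.6 = 164983 m
1815 yd/L → 1.65964×10⁶ m/m³
V = d / (distance per unit fuel) = 164983 / 1.65964×10⁶ = 0.0994089 m³
In qt: 0.0994089 / 0.000946353 = 105.044 qt

105.0 qt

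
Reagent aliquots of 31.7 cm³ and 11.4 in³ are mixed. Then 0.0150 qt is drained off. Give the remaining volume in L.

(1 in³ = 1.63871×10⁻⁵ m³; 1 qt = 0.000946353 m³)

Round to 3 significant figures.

0.204 L

31.7 cm³ × 10⁻⁶ → 3.17×10⁻⁵ m³
11.4 in³ × 1.63871×10⁻⁵ → 1.86813×10⁻⁴ m³
0.0150 qt × 0.000946353 → 1.41953×10⁻⁵ m³
Result: 3.17×10⁻⁵ + 1.86813×10⁻⁴ − 1.41953×10⁻⁵ = 2.04318×10⁻⁴ m³
In L: 2.04318×10⁻⁴ / 0.001 = 0.204318 L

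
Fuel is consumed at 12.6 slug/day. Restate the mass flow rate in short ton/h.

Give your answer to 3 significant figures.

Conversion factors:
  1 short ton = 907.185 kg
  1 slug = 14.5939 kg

0.00845 short ton/h

12.6 slug/day × 14.5939 kg/slug ÷ 86400 s/day = 0.00212828 kg/s
0.00212828 kg/s ÷ 907.185 kg/short ton × 3600 s/h = 0.0084457 short ton/h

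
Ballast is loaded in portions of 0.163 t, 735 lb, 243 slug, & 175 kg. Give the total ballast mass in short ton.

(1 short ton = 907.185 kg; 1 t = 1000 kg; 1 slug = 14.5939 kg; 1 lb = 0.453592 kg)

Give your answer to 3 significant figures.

4.65 short ton

0.163 t × 1000 → 163 kg
735 lb × 0.453592 → 333.39 kg
243 slug × 14.5939 → 3546.32 kg
175 kg (already kg)
Sum: 163 + 333.39 + 3546.32 + 175 = 4217.71 kg
In short ton: 4217.71 / 907.185 = 4.64923 short ton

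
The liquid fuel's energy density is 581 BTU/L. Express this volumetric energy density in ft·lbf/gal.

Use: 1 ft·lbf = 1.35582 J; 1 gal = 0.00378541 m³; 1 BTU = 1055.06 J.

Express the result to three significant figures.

581 BTU/L × 1055.06 J/BTU ÷ 0.001 m³/L = 6.1299×10⁸ J/m³
6.1299×10⁸ J/m³ ÷ 1.35582 J/ft·lbf × 0.00378541 m³/gal = 1.71145×10⁶ ft·lbf/gal

1.71×10⁶ ft·lbf/gal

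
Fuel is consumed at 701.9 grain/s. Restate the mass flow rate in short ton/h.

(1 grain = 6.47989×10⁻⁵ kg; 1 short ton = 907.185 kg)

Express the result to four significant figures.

701.9 grain/s × 6.47989×10⁻⁵ kg/grain = 0.0454823 kg/s
0.0454823 kg/s ÷ 907.185 kg/short ton × 3600 s/h = 0.180488 short ton/h

0.1805 short ton/h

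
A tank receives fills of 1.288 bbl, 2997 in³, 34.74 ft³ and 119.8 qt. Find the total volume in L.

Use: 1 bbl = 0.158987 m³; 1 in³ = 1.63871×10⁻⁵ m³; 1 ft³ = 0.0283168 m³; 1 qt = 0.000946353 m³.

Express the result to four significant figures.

1351 L

1.288 bbl × 0.158987 → 0.204775 m³
2997 in³ × 1.63871×10⁻⁵ → 0.0491121 m³
34.74 ft³ × 0.0283168 → 0.983726 m³
119.8 qt × 0.000946353 → 0.113373 m³
Total: 0.204775 + 0.0491121 + 0.983726 + 0.113373 = 1.35099 m³
In L: 1.35099 / 0.001 = 1350.99 L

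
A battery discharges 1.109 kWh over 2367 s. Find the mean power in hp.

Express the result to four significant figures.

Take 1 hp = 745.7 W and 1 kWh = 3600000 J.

1.109 kWh × 3600000 → 3.9924×10⁶ J
P = E / t = 3.9924×10⁶ J / 2367 s = 1686.69 W
1686.69 W ÷ (745.7 W/hp) = 2.26189 hp

2.262 hp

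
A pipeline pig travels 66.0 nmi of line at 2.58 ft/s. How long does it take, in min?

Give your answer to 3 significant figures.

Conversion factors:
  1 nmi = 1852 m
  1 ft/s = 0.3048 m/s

66.0 nmi × 1852 → 122232 m
2.58 ft/s × 0.3048 → 0.786384 m/s
t = d / v = 122232 m / 0.786384 m/s = 155436 s
155436 s ÷ (60 s/min) = 2590.6 min

2590 min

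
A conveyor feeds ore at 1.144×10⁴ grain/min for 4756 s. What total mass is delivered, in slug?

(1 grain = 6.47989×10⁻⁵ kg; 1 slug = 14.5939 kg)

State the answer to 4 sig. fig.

4.026 slug

1.144×10⁴ grain/min → 0.012355 kg/s
m = ṁ × t = 0.012355 × 4756 = 58.7604 kg
In slug: 58.7604 / 14.5939 = 4.02637 slug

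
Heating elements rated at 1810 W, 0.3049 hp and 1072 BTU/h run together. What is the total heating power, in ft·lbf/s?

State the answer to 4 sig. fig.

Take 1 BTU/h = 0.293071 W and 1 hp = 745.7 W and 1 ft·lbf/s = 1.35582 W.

1734 ft·lbf/s

1810 W (already W)
0.3049 hp × 745.7 = 227.364 W
1072 BTU/h × 0.293071 = 314.172 W
Combined: 1810 + 227.364 + 314.172 = 2351.54 W
In ft·lbf/s: 2351.54 / 1.35582 = 1734.4 ft·lbf/s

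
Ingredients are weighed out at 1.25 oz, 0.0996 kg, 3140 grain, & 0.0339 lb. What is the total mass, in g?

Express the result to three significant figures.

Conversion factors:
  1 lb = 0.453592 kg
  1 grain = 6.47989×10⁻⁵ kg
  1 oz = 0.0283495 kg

354 g

1.25 oz × 0.0283495 = 0.0354369 kg
0.0996 kg (already kg)
3140 grain × 6.47989×10⁻⁵ = 0.203469 kg
0.0339 lb × 0.453592 = 0.0153768 kg
Total: 0.0354369 + 0.0996 + 0.203469 + 0.0153768 = 0.353883 kg
In g: 0.353883 / 0.001 = 353.883 g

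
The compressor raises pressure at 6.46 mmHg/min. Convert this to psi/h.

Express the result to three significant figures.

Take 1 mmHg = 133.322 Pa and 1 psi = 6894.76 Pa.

7.49 psi/h

6.46 mmHg/min × 133.322 Pa/mmHg ÷ 60 s/min = 14.3543 Pa/s
14.3543 Pa/s ÷ 6894.76 Pa/psi × 3600 s/h = 7.49489 psi/h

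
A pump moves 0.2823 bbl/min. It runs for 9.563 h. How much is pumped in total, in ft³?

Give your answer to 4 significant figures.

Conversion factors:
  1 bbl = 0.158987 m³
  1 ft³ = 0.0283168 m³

909.4 ft³

0.2823 bbl/min → 7.48034×10⁻⁴ m³/s
9.563 h → 34426.8 s
V = Q × t = 7.48034×10⁻⁴ × 34426.8 = 25.7524 m³
In ft³: 25.7524 / 0.0283168 = 909.439 ft³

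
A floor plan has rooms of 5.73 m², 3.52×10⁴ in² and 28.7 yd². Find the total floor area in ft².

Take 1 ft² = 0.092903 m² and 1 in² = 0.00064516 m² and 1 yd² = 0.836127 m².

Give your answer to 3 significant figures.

5.73 m² (already m²)
3.52×10⁴ in² × 0.00064516 = 22.7096 m²
28.7 yd² × 0.836127 = 23.9968 m²
Total: 5.73 + 22.7096 + 23.9968 = 52.4364 m²
In ft²: 52.4364 / 0.092903 = 564.421 ft²

564 ft²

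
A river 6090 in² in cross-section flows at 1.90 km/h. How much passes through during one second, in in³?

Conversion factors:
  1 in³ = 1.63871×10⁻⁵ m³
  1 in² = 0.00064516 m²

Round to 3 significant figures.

1.90 km/h × (1/3.6) = 0.527778 m/s
6090 in² × 0.00064516 = 3.92902 m²
V = v × A × t = 0.527778 m/s × 3.92902 m² × 1 s = 2.07365 m³
2.07365 m³ ÷ (1.63871×10⁻⁵ m³/in³) = 126542 in³

1.27×10⁵ in³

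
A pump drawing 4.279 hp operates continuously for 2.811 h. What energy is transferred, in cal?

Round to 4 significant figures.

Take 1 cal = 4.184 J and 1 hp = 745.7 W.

4.279 hp × 745.7 = 3190.85 W
2.811 h × 3600 = 10119.6 s
E = P × t = 3190.85 W × 10119.6 s = 3.22901×10⁷ J
3.22901×10⁷ J ÷ (4.184 J/cal) = 7.71752×10⁶ cal

7.718×10⁶ cal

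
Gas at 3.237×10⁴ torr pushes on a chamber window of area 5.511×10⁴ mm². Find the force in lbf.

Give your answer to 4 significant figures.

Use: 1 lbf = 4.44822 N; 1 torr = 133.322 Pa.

5.347×10⁴ lbf

3.237×10⁴ torr × 133.322 → 4.31563×10⁶ Pa
5.511×10⁴ mm² × 10⁻⁶ → 0.05511 m²
F = P × A = 4.31563×10⁶ Pa × 0.05511 m² = 237834 N
237834 N ÷ (4.44822 N/lbf) = 53467.2 lbf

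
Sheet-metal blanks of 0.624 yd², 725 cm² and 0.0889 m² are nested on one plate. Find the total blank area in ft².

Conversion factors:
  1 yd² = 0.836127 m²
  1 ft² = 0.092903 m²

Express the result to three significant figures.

0.624 yd² × 0.836127 = 0.521743 m²
725 cm² × 0.0001 = 0.0725 m²
0.0889 m² (already m²)
Sum: 0.521743 + 0.0725 + 0.0889 = 0.683143 m²
In ft²: 0.683143 / 0.092903 = 7.35329 ft²

7.35 ft²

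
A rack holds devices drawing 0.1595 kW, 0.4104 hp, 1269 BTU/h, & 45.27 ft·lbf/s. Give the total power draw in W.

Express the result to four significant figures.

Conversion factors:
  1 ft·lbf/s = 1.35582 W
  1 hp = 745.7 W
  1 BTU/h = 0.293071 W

898.8 W

0.1595 kW × 1000 = 159.5 W
0.4104 hp × 745.7 = 306.035 W
1269 BTU/h × 0.293071 = 371.907 W
45.27 ft·lbf/s × 1.35582 = 61.378 W
Sum: 159.5 + 306.035 + 371.907 + 61.378 = 898.82 W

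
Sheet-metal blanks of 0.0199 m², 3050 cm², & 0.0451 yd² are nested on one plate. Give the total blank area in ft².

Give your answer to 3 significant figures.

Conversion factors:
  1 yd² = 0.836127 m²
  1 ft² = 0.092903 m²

0.0199 m² (already m²)
3050 cm² × 0.0001 = 0.305 m²
0.0451 yd² × 0.836127 = 0.0377093 m²
Combined: 0.0199 + 0.305 + 0.0377093 = 0.362609 m²
In ft²: 0.362609 / 0.092903 = 3.90309 ft²

3.90 ft²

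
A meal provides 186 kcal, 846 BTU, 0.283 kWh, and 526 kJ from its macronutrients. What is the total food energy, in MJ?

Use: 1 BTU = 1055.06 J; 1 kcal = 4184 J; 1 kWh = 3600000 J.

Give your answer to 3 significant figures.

186 kcal × 4184 → 778224 J
846 BTU × 1055.06 → 892581 J
0.283 kWh × 3600000 → 1.0188×10⁶ J
526 kJ × 1000 → 526000 J
Combined: 778224 + 892581 + 1.0188×10⁶ + 526000 = 3.2156×10⁶ J
In MJ: 3.2156×10⁶ / 1000000 = 3.2156 MJ

3.22 MJ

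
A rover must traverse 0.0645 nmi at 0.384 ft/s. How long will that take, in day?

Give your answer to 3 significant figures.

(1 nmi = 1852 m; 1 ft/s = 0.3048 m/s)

0.0645 nmi × 1852 → 119.454 m
0.384 ft/s × 0.3048 → 0.117043 m/s
t = d / v = 119.454 m / 0.117043 m/s = 1020.6 s
1020.6 s ÷ (86400 s/day) = 0.0118125 day

0.0118 day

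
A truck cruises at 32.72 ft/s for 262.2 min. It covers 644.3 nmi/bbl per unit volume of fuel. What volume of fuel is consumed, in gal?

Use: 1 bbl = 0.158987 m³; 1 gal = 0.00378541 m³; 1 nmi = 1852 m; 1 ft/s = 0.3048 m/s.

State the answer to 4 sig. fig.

5.522 gal

32.72 ft/s → 9.97306 m/s
262.2 min → 15732 s
d = v × t = 9.97306 × 15732 = 156896 m
644.3 nmi/bbl → 7.50529×10⁶ m/m³
V = d / (distance per unit fuel) = 156896 / 7.50529×10⁶ = 0.0209047 m³
In gal: 0.0209047 / 0.00378541 = 5.52244 gal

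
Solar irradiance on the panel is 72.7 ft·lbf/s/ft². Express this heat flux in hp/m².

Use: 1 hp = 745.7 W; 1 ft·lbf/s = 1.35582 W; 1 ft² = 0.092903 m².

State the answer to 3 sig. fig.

72.7 ft·lbf/s/ft² × 1.35582 W/ft·lbf/s ÷ 0.092903 m²/ft² = 1060.98 W/m²
1060.98 W/m² ÷ 745.7 W/hp = 1.4228 hp/m²

1.42 hp/m²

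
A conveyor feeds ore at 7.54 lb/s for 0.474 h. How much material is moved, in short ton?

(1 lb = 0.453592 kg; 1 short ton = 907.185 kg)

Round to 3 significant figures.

6.43 short ton

7.54 lb/s → 3.42008 kg/s
0.474 h → 1706.4 s
m = ṁ × t = 3.42008 × 1706.4 = 5836.02 kg
In short ton: 5836.02 / 907.185 = 6.43311 short ton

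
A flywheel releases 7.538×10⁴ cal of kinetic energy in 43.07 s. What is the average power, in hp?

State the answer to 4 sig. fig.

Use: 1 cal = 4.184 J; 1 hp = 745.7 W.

9.820 hp

7.538×10⁴ cal × 4.184 → 315390 J
P = E / t = 315390 J / 43.07 s = 7322.73 W
7322.73 W ÷ (745.7 W/hp) = 9.81994 hp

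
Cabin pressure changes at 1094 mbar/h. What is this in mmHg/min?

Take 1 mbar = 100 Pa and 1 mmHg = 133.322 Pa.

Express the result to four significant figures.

13.68 mmHg/min

1094 mbar/h × 100 Pa/mbar ÷ 3600 s/h = 30.3889 Pa/s
30.3889 Pa/s ÷ 133.322 Pa/mmHg × 60 s/min = 13.6762 mmHg/min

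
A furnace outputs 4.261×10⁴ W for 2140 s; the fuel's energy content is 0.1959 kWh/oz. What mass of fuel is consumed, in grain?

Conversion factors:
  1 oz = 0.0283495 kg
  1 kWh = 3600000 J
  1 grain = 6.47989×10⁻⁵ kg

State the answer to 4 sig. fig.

5.657×10⁴ grain

E = P × t = 42610 × 2140 = 9.11854×10⁷ J
0.1959 kWh/oz → 2.48766×10⁷ J/kg
m = E / e_s = 9.11854×10⁷ / 2.48766×10⁷ = 3.66551 kg
In grain: 3.66551 / 6.47989×10⁻⁵ = 56567.5 grain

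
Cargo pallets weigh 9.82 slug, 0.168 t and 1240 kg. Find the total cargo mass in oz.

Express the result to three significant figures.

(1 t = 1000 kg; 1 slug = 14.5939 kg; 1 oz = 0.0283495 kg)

5.47×10⁴ oz

9.82 slug × 14.5939 → 143.312 kg
0.168 t × 1000 → 168 kg
1240 kg (already kg)
Combined: 143.312 + 168 + 1240 = 1551.31 kg
In oz: 1551.31 / 0.0283495 = 54720.9 oz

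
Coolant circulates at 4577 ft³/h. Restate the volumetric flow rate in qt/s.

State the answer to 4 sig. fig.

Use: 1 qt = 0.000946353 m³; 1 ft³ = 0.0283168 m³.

4577 ft³/h × 0.0283168 m³/ft³ ÷ 3600 s/h = 0.0360017 m³/s
0.0360017 m³/s ÷ 0.000946353 m³/qt = 38.0426 qt/s

38.04 qt/s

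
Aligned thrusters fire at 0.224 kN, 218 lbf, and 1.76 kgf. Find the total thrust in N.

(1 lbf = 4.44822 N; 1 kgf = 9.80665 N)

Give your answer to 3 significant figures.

0.224 kN × 1000 = 224 N
218 lbf × 4.44822 = 969.712 N
1.76 kgf × 9.80665 = 17.2597 N
Total: 224 + 969.712 + 17.2597 = 1210.97 N

1210 N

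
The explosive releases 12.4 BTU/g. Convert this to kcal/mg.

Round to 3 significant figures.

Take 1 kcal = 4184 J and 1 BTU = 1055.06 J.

12.4 BTU/g × 1055.06 J/BTU ÷ 0.001 kg/g = 1.30827×10⁷ J/kg
1.30827×10⁷ J/kg ÷ 4184 J/kcal × 10⁻⁶ kg/mg = 0.00312684 kcal/mg

0.00313 kcal/mg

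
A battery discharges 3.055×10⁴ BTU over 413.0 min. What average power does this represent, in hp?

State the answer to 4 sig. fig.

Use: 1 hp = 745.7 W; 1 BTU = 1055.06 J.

3.055×10⁴ BTU × 1055.06 = 3.22321×10⁷ J
413.0 min × 60 = 24780 s
P = E / t = 3.22321×10⁷ J / 24780 s = 1300.73 W
1300.73 W ÷ (745.7 W/hp) = 1.74431 hp

1.744 hp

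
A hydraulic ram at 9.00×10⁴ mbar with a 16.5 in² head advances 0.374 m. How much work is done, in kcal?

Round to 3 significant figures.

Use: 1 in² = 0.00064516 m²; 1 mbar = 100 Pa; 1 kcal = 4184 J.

8.56 kcal

9.00×10⁴ mbar → 9×10⁶ Pa
16.5 in² → 0.0106451 m²
F = P × A = 9×10⁶ × 0.0106451 = 95805.9 N
W = F × d = 95805.9 × 0.374 = 35831.4 J
In kcal: 35831.4 / 4184 = 8.56391 kcal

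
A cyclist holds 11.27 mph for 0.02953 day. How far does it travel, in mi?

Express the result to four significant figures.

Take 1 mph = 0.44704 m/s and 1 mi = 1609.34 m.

7.987 mi

11.27 mph × 0.44704 → 5.03814 m/s
0.02953 day × 86400 → 2551.39 s
d = v × t = 5.03814 m/s × 2551.39 s = 12854.3 m
12854.3 m ÷ (1609.34 m/mi) = 7.98731 mi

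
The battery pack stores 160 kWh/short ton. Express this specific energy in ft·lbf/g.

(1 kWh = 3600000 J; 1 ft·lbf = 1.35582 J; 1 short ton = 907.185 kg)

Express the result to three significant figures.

160 kWh/short ton × 3600000 J/kWh ÷ 907.185 kg/short ton = 634931 J/kg
634931 J/kg ÷ 1.35582 J/ft·lbf × 0.001 kg/g = 468.3 ft·lbf/g

468 ft·lbf/g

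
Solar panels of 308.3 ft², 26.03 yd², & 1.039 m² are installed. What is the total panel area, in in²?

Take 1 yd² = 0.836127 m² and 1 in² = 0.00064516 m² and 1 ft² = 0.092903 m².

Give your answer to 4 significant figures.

7.974×10⁴ in²

308.3 ft² × 0.092903 = 28.642 m²
26.03 yd² × 0.836127 = 21.7644 m²
1.039 m² (already m²)
Total: 28.642 + 21.7644 + 1.039 = 51.4454 m²
In in²: 51.4454 / 0.00064516 = 79740.5 in²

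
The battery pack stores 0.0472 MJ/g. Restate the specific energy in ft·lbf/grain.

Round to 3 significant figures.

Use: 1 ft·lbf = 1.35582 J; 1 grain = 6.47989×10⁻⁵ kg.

2260 ft·lbf/grain

0.0472 MJ/g × 1000000 J/MJ ÷ 0.001 kg/g = 4.72×10⁷ J/kg
4.72×10⁷ J/kg ÷ 1.35582 J/ft·lbf × 6.47989×10⁻⁵ kg/grain = 2255.84 ft·lbf/grain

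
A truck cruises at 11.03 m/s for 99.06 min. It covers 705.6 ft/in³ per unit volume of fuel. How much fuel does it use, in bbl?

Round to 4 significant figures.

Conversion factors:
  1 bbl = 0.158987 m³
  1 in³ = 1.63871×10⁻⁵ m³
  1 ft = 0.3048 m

0.03142 bbl

99.06 min → 5943.6 s
d = v × t = 11.03 × 5943.6 = 65557.9 m
705.6 ft/in³ → 1.31242×10⁷ m/m³
V = d / (distance per unit fuel) = 65557.9 / 1.31242×10⁷ = 0.00499519 m³
In bbl: 0.00499519 / 0.158987 = 0.0314189 bbl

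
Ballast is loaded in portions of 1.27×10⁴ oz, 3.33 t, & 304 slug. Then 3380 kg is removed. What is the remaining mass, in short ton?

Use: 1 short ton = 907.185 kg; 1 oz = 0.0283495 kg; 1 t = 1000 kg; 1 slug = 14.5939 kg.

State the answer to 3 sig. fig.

1.27×10⁴ oz × 0.0283495 → 360.039 kg
3.33 t × 1000 → 3330 kg
304 slug × 14.5939 → 4436.55 kg
3380 kg (already kg)
Net: 360.039 + 3330 + 4436.55 − 3380 = 4746.59 kg
In short ton: 4746.59 / 907.185 = 5.23222 short ton

5.23 short ton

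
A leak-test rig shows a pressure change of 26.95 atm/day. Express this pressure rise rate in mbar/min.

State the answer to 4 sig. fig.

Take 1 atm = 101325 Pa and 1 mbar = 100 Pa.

18.96 mbar/min

26.95 atm/day × 101325 Pa/atm ÷ 86400 s/day = 31.6054 Pa/s
31.6054 Pa/s ÷ 100 Pa/mbar × 60 s/min = 18.9632 mbar/min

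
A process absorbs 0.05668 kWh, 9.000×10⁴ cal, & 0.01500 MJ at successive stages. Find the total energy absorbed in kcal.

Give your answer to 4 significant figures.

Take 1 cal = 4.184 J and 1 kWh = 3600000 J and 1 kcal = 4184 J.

0.05668 kWh × 3600000 = 204048 J
9.000×10⁴ cal × 4.184 = 376560 J
0.01500 MJ × 1000000 = 15000 J
Sum: 204048 + 376560 + 15000 = 595608 J
In kcal: 595608 / 4184 = 142.354 kcal

142.4 kcal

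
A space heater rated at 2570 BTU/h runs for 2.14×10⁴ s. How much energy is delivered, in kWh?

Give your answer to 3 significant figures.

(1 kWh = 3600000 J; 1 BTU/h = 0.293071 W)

4.48 kWh

2570 BTU/h × 0.293071 = 753.192 W
E = P × t = 753.192 W × 21400 s = 1.61183×10⁷ J
1.61183×10⁷ J ÷ (3600000 J/kWh) = 4.47731 kWh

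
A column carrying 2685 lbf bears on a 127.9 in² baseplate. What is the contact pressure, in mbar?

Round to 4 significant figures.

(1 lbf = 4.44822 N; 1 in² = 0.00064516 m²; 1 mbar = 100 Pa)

2685 lbf × 4.44822 → 11943.5 N
127.9 in² × 0.00064516 → 0.082516 m²
P = F / A = 11943.5 N / 0.082516 m² = 144742 Pa
144742 Pa ÷ (100 Pa/mbar) = 1447.42 mbar

1447 mbar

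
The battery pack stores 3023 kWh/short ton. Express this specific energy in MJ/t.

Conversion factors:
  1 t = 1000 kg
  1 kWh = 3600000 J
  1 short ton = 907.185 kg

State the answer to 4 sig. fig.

1.200×10⁴ MJ/t

3023 kWh/short ton × 3600000 J/kWh ÷ 907.185 kg/short ton = 1.19962×10⁷ J/kg
1.19962×10⁷ J/kg ÷ 1000000 J/MJ × 1000 kg/t = 11996.2 MJ/t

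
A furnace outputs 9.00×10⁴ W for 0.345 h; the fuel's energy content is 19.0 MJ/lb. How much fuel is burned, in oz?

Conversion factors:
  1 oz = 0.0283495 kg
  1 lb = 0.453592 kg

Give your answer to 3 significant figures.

94.1 oz

0.345 h → 1242 s
E = P × t = 90000 × 1242 = 1.1178×10⁸ J
19.0 MJ/lb → 4.18879×10⁷ J/kg
m = E / e_s = 1.1178×10⁸ / 4.18879×10⁷ = 2.66855 kg
In oz: 2.66855 / 0.0283495 = 94.1304 oz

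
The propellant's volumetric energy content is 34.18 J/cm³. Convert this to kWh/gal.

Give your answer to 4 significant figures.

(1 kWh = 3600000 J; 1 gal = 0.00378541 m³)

0.03594 kWh/gal

34.18 J/cm³ ÷ 10⁻⁶ m³/cm³ = 3.418×10⁷ J/m³
3.418×10⁷ J/m³ ÷ 3600000 J/kWh × 0.00378541 m³/gal = 0.0359404 kWh/gal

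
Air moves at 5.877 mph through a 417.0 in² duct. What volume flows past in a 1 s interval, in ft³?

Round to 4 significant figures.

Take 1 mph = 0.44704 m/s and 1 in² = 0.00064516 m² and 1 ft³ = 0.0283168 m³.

5.877 mph × 0.44704 = 2.62725 m/s
417.0 in² × 0.00064516 = 0.269032 m²
V = v × A × t = 2.62725 m/s × 0.269032 m² × 1 s = 0.706814 m³
0.706814 m³ ÷ (0.0283168 m³/ft³) = 24.9609 ft³

24.96 ft³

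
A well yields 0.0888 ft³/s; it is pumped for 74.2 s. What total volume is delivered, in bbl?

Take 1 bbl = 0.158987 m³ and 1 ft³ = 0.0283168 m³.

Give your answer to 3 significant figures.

0.0888 ft³/s → 0.00251453 m³/s
V = Q × t = 0.00251453 × 74.2 = 0.186578 m³
In bbl: 0.186578 / 0.158987 = 1.17354 bbl

1.17 bbl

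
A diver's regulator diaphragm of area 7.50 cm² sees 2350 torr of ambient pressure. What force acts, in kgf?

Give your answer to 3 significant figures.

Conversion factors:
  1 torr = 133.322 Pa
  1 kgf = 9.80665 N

2350 torr × 133.322 → 313307 Pa
7.50 cm² × 0.0001 → 7.5×10⁻⁴ m²
F = P × A = 313307 Pa × 7.5×10⁻⁴ m² = 234.98 N
234.98 N ÷ (9.80665 N/kgf) = 23.9613 kgf

24.0 kgf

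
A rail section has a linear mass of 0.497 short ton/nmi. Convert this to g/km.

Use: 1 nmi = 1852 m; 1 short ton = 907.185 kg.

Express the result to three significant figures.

2.43×10⁵ g/km

0.497 short ton/nmi × 907.185 kg/short ton ÷ 1852 m/nmi = 0.243451 kg/m
0.243451 kg/m ÷ 0.001 kg/g × 1000 m/km = 243451 g/km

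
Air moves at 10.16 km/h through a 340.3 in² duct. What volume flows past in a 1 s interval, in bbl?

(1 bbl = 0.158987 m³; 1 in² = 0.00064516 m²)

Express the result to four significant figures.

10.16 km/h × (1/3.6) = 2.82222 m/s
340.3 in² × 0.00064516 = 0.219548 m²
V = v × A × t = 2.82222 m/s × 0.219548 m² × 1 s = 0.619613 m³
0.619613 m³ ÷ (0.158987 m³/bbl) = 3.89726 bbl

3.897 bbl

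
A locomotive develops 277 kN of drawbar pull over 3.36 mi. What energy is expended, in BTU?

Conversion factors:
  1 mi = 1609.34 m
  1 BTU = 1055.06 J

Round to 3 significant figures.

277 kN × 1000 → 277000 N
3.36 mi × 1609.34 → 5407.38 m
W = F × d = 277000 N × 5407.38 m = 1.49784×10⁹ J
1.49784×10⁹ J ÷ (1055.06 J/BTU) = 1.41967×10⁶ BTU

1.42×10⁶ BTU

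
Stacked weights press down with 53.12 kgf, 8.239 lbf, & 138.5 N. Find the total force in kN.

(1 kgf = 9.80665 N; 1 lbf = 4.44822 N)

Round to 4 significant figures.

0.6961 kN

53.12 kgf × 9.80665 → 520.929 N
8.239 lbf × 4.44822 → 36.6489 N
138.5 N (already N)
Total: 520.929 + 36.6489 + 138.5 = 696.078 N
In kN: 696.078 / 1000 = 0.696078 kN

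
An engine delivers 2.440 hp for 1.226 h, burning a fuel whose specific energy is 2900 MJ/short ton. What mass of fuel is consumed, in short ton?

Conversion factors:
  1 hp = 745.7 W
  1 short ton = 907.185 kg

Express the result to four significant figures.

2.440 hp → 1819.51 W
1.226 h → 4413.6 s
E = P × t = 1819.51 × 4413.6 = 8.03059×10⁶ J
2900 MJ/short ton → 3.1967×10⁶ J/kg
m = E / e_s = 8.03059×10⁶ / 3.1967×10⁶ = 2.51215 kg
In short ton: 2.51215 / 907.185 = 0.00276917 short ton

0.002769 short ton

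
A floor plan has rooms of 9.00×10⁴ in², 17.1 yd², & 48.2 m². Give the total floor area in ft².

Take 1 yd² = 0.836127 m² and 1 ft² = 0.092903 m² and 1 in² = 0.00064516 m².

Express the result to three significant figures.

9.00×10⁴ in² × 0.00064516 = 58.0644 m²
17.1 yd² × 0.836127 = 14.2978 m²
48.2 m² (already m²)
Total: 58.0644 + 14.2978 + 48.2 = 120.562 m²
In ft²: 120.562 / 0.092903 = 1297.72 ft²

1300 ft²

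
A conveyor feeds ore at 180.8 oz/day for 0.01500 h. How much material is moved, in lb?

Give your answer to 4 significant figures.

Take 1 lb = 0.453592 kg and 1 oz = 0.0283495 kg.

180.8 oz/day → 5.9324×10⁻⁵ kg/s
0.01500 h → 54 s
m = ṁ × t = 5.9324×10⁻⁵ × 54 = 0.0032035 kg
In lb: 0.0032035 / 0.453592 = 0.00706251 lb

0.007063 lb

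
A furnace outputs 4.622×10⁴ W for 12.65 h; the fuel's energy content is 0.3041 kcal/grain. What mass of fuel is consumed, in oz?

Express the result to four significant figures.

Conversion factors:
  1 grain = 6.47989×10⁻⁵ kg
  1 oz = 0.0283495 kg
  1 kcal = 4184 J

12.65 h → 45540 s
E = P × t = 46220 × 45540 = 2.10486×10⁹ J
0.3041 kcal/grain → 1.96354×10⁷ J/kg
m = E / e_s = 2.10486×10⁹ / 1.96354×10⁷ = 107.197 kg
In oz: 107.197 / 0.0283495 = 3781.27 oz

3781 oz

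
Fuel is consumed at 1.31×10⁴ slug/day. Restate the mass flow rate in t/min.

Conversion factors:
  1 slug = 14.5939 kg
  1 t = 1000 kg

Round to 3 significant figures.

1.31×10⁴ slug/day × 14.5939 kg/slug ÷ 86400 s/day = 2.21273 kg/s
2.21273 kg/s ÷ 1000 kg/t × 60 s/min = 0.132764 t/min

0.133 t/min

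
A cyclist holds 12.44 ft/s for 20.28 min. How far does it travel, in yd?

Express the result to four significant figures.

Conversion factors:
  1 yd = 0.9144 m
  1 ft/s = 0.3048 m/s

12.44 ft/s × 0.3048 → 3.79171 m/s
20.28 min × 60 → 1216.8 s
d = v × t = 3.79171 m/s × 1216.8 s = 4613.75 m
4613.75 m ÷ (0.9144 m/yd) = 5045.66 yd

5046 yd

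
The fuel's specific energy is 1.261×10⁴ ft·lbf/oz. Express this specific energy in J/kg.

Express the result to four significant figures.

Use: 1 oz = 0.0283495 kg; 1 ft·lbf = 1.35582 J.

6.031×10⁵ J/kg

1.261×10⁴ ft·lbf/oz × 1.35582 J/ft·lbf ÷ 0.0283495 kg/oz = 603076 J/kg
603076 J/kg  = 603076 J/kg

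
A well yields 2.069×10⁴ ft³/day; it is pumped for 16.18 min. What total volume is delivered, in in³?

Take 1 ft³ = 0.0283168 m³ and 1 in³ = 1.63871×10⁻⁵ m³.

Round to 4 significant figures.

4.017×10⁵ in³

2.069×10⁴ ft³/day → 0.00678096 m³/s
16.18 min → 970.8 s
V = Q × t = 0.00678096 × 970.8 = 6.58296 m³
In in³: 6.58296 / 1.63871×10⁻⁵ = 401716 in³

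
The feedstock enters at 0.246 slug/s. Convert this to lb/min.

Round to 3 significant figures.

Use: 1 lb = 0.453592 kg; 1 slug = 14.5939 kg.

0.246 slug/s × 14.5939 kg/slug = 3.5901 kg/s
3.5901 kg/s ÷ 0.453592 kg/lb × 60 s/min = 474.889 lb/min

475 lb/min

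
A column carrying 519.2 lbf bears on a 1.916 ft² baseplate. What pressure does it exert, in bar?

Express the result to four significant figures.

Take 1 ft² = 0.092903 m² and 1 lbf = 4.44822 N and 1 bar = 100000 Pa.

519.2 lbf × 4.44822 → 2309.52 N
1.916 ft² × 0.092903 → 0.178002 m²
P = F / A = 2309.52 N / 0.178002 m² = 12974.7 Pa
12974.7 Pa ÷ (100000 Pa/bar) = 0.129747 bar

0.1297 bar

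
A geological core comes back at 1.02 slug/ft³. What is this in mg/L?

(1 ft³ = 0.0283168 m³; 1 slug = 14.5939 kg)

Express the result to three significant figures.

5.26×10⁵ mg/L

1.02 slug/ft³ × 14.5939 kg/slug ÷ 0.0283168 m³/ft³ = 525.687 kg/m³
525.687 kg/m³ ÷ 10⁻⁶ kg/mg × 0.001 m³/L = 525687 mg/L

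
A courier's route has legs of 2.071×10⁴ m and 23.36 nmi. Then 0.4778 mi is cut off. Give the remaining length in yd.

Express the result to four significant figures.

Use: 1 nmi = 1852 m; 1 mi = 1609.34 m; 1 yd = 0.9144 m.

6.912×10⁴ yd

2.071×10⁴ m (already m)
23.36 nmi × 1852 → 43262.7 m
0.4778 mi × 1609.34 → 768.943 m
Sum: 20710 + 43262.7 − 768.943 = 63203.8 m
In yd: 63203.8 / 0.9144 = 69120.5 yd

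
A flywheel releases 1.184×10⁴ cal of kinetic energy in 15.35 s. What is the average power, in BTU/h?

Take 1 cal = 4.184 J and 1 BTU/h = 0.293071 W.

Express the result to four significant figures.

1.101×10⁴ BTU/h

1.184×10⁴ cal × 4.184 = 49538.6 J
P = E / t = 49538.6 J / 15.35 s = 3227.27 W
3227.27 W ÷ (0.293071 W/BTU/h) = 11011.9 BTU/h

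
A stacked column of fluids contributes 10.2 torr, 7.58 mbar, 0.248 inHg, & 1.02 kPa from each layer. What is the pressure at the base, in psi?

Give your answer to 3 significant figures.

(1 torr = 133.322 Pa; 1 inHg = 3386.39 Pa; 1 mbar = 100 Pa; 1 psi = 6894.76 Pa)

10.2 torr × 133.322 = 1359.88 Pa
7.58 mbar × 100 = 758 Pa
0.248 inHg × 3386.39 = 839.825 Pa
1.02 kPa × 1000 = 1020 Pa
Sum: 1359.88 + 758 + 839.825 + 1020 = 3977.7 Pa
In psi: 3977.7 / 6894.76 = 0.576916 psi

0.577 psi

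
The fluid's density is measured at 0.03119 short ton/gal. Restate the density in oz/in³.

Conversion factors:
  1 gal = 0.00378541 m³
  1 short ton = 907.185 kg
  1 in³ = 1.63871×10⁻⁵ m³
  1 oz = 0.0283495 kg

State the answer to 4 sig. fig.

4.321 oz/in³

0.03119 short ton/gal × 907.185 kg/short ton ÷ 0.00378541 m³/gal = 7474.78 kg/m³
7474.78 kg/m³ ÷ 0.0283495 kg/oz × 1.63871×10⁻⁵ m³/in³ = 4.32071 oz/in³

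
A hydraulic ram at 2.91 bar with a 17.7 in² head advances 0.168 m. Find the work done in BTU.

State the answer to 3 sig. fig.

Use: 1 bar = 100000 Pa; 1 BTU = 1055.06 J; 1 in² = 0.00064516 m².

2.91 bar → 291000 Pa
17.7 in² → 0.0114193 m²
F = P × A = 291000 × 0.0114193 = 3323.02 N
W = F × d = 3323.02 × 0.168 = 558.267 J
In BTU: 558.267 / 1055.06 = 0.529133 BTU

0.529 BTU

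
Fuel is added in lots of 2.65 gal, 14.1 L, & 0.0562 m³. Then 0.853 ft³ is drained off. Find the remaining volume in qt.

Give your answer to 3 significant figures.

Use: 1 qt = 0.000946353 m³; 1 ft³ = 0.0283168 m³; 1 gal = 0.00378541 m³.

2.65 gal × 0.00378541 → 0.0100313 m³
14.1 L × 0.001 → 0.0141 m³
0.0562 m³ (already m³)
0.853 ft³ × 0.0283168 → 0.0241542 m³
Sum: 0.0100313 + 0.0141 + 0.0562 − 0.0241542 = 0.0561771 m³
In qt: 0.0561771 / 0.000946353 = 59.3617 qt

59.4 qt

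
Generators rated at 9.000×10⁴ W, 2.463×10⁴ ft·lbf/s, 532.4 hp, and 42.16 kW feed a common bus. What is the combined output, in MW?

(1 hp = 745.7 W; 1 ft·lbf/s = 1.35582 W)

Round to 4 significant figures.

9.000×10⁴ W (already W)
2.463×10⁴ ft·lbf/s × 1.35582 = 33393.8 W
532.4 hp × 745.7 = 397011 W
42.16 kW × 1000 = 42160 W
Combined: 90000 + 33393.8 + 397011 + 42160 = 562565 W
In MW: 562565 / 1000000 = 0.562565 MW

0.5626 MW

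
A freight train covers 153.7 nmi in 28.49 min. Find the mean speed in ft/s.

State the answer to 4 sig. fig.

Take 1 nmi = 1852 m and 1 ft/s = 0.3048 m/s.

153.7 nmi × 1852 → 284652 m
28.49 min × 60 → 1709.4 s
v = d / t = 284652 m / 1709.4 s = 166.522 m/s
166.522 m/s ÷ (0.3048 m/s/ft/s) = 546.332 ft/s

546.3 ft/s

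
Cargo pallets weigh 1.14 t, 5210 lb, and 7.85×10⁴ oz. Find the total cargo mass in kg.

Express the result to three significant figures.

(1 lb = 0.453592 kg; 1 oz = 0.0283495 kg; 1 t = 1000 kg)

5730 kg

1.14 t × 1000 = 1140 kg
5210 lb × 0.453592 = 2363.21 kg
7.85×10⁴ oz × 0.0283495 = 2225.44 kg
Total: 1140 + 2363.21 + 2225.44 = 5728.65 kg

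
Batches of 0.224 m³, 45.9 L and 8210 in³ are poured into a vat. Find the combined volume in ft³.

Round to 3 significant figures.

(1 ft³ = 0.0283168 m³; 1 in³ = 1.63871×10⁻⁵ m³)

14.3 ft³

0.224 m³ (already m³)
45.9 L × 0.001 → 0.0459 m³
8210 in³ × 1.63871×10⁻⁵ → 0.134538 m³
Combined: 0.224 + 0.0459 + 0.134538 = 0.404438 m³
In ft³: 0.404438 / 0.0283168 = 14.2826 ft³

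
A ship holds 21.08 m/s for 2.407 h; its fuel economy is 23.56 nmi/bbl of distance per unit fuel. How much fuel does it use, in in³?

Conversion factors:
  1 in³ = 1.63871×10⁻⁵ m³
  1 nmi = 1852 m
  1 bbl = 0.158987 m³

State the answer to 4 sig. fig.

4.062×10⁴ in³

2.407 h → 8665.2 s
d = v × t = 21.08 × 8665.2 = 182662 m
23.56 nmi/bbl → 274445 m/m³
V = d / (distance per unit fuel) = 182662 / 274445 = 0.665569 m³
In in³: 0.665569 / 1.63871×10⁻⁵ = 40615.4 in³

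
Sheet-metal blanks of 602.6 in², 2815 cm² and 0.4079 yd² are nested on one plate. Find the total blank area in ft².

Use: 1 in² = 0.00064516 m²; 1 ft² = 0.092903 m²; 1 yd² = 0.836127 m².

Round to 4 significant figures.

602.6 in² × 0.00064516 → 0.388773 m²
2815 cm² × 0.0001 → 0.2815 m²
0.4079 yd² × 0.836127 → 0.341056 m²
Sum: 0.388773 + 0.2815 + 0.341056 = 1.01133 m²
In ft²: 1.01133 / 0.092903 = 10.8859 ft²

10.89 ft²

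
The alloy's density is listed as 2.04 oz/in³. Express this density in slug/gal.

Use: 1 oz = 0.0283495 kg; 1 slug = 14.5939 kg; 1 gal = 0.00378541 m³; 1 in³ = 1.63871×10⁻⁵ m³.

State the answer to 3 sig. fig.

2.04 oz/in³ × 0.0283495 kg/oz ÷ 1.63871×10⁻⁵ m³/in³ = 3529.18 kg/m³
3529.18 kg/m³ ÷ 14.5939 kg/slug × 0.00378541 m³/gal = 0.915409 slug/gal

0.915 slug/gal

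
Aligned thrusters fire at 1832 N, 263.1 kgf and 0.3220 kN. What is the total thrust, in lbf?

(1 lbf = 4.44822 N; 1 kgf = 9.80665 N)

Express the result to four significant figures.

1832 N (already N)
263.1 kgf × 9.80665 = 2580.13 N
0.3220 kN × 1000 = 322 N
Sum: 1832 + 2580.13 + 322 = 4734.13 N
In lbf: 4734.13 / 4.44822 = 1064.28 lbf

1064 lbf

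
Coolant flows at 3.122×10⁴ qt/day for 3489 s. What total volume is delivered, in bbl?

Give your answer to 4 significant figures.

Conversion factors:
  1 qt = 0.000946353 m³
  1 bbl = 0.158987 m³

7.504 bbl

3.122×10⁴ qt/day → 3.41958×10⁻⁴ m³/s
V = Q × t = 3.41958×10⁻⁴ × 3489 = 1.19309 m³
In bbl: 1.19309 / 0.158987 = 7.50432 bbl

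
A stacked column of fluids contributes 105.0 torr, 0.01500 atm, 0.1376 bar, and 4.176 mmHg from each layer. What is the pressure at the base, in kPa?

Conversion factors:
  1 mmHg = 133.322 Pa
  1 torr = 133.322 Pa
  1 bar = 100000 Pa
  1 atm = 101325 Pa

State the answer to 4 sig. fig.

105.0 torr × 133.322 → 13998.8 Pa
0.01500 atm × 101325 → 1519.88 Pa
0.1376 bar × 100000 → 13760 Pa
4.176 mmHg × 133.322 → 556.753 Pa
Combined: 13998.8 + 1519.88 + 13760 + 556.753 = 29835.4 Pa
In kPa: 29835.4 / 1000 = 29.8354 kPa

29.84 kPa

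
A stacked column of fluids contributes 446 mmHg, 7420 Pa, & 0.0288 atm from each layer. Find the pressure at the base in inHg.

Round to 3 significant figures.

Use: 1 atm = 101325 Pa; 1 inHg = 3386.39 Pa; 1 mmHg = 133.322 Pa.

20.6 inHg

446 mmHg × 133.322 → 59461.6 Pa
7420 Pa (already Pa)
0.0288 atm × 101325 → 2918.16 Pa
Combined: 59461.6 + 7420 + 2918.16 = 69799.8 Pa
In inHg: 69799.8 / 3386.39 = 20.6119 inHg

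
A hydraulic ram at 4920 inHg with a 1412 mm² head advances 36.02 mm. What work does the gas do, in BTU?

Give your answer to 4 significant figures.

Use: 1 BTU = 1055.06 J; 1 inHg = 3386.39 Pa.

4920 inHg → 1.6661×10⁷ Pa
1412 mm² → 0.001412 m²
F = P × A = 1.6661×10⁷ × 0.001412 = 23525.3 N
36.02 mm → 0.03602 m
W = F × d = 23525.3 × 0.03602 = 847.381 J
In BTU: 847.381 / 1055.06 = 0.803159 BTU

0.8032 BTU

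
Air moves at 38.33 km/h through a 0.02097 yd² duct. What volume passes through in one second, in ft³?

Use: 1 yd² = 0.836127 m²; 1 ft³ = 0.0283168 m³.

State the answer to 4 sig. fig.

38.33 km/h × (1/3.6) = 10.6472 m/s
0.02097 yd² × 0.836127 = 0.0175336 m²
V = v × A × t = 10.6472 m/s × 0.0175336 m² × 1 s = 0.186684 m³
0.186684 m³ ÷ (0.0283168 m³/ft³) = 6.59269 ft³

6.593 ft³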